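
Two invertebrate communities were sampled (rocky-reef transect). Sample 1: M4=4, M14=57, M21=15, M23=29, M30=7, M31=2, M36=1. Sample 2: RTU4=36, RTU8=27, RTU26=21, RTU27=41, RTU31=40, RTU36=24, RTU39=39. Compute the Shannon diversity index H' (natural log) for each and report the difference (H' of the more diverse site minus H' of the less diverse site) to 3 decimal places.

Sample 1: N=115, proportions 0.03478, 0.49565, 0.13043, 0.25217, 0.06087, 0.01739, 0.0087, giving H' = 1.35990 (working shown to 5 dp, full precision carried).
Sample 2: N=228, proportions 0.15789, 0.11842, 0.09211, 0.17982, 0.17544, 0.10526, 0.17105, giving H' = 1.91666.
Difference = |1.35990 − 1.91666| = 0.55676, i.e. 0.557 to 3 decimal places.

0.557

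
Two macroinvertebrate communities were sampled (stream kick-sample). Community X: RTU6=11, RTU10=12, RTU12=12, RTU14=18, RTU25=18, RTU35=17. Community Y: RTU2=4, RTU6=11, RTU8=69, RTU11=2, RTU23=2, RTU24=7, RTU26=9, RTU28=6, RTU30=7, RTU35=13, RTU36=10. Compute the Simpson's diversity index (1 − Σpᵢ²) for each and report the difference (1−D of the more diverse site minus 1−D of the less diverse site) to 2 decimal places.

0.10

Community X: N=88, proportions 0.125, 0.1364, 0.1364, 0.2045, 0.2045, 0.1932, giving 1−D = 0.8262 (working shown to 4 dp, full precision carried).
Community Y: N=140, proportions 0.0286, 0.0786, 0.4929, 0.0143, 0.0143, 0.05, 0.0643, 0.0429, 0.05, 0.0929, 0.0714, giving 1−D = 0.7250.
Difference = |0.8262 − 0.7250| = 0.1012, i.e. 0.10 to 2 decimal places.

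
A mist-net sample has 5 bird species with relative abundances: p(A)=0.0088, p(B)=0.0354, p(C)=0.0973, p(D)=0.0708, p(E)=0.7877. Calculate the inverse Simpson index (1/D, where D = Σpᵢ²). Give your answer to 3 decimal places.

D = 0.0088² + 0.0354² + 0.0973² + 0.0708² + 0.7877² = 0.000077 + 0.001253 + 0.009467 + 0.005013 + 0.620471 = 0.636282 (working shown to 6 dp, full precision carried).
So 1/D = 1.57163, i.e. 1.572 to 3 decimal places.

1.572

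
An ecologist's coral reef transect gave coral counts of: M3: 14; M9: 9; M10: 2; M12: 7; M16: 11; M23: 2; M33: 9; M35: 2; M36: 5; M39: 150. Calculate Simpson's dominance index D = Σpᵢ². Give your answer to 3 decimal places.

0.518

Total N = 14+9+2+7+11+2+9+2+5+150 = 211, so the proportions are 0.06635, 0.04265, 0.00948, 0.03318, 0.05213, 0.00948, 0.04265, 0.00948, 0.0237, 0.7109 (working shown to 5 dp, full precision carried).
D = 0.06635² + 0.04265² + 0.00948² + 0.03318² + 0.05213² + 0.00948² + 0.04265² + 0.00948² + 0.0237² + 0.7109² = 0.00440 + 0.00182 + 0.00009 + 0.00110 + 0.00272 + 0.00009 + 0.00182 + 0.00009 + 0.00056 + 0.50538 = 0.51807.
To 3 decimal places, D = 0.518.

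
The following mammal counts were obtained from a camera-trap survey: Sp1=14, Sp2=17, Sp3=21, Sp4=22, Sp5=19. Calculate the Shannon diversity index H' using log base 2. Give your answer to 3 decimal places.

2.304

Total N = 14+17+21+22+19 = 93, so the proportions are 0.15054, 0.1828, 0.22581, 0.23656, 0.2043 (working shown to 5 dp, full precision carried).
Each pᵢ log₂ pᵢ term: 0.15054×(-2.73180)=-0.41124, 0.1828×(-2.45170)=-0.44816, 0.22581×(-2.14684)=-0.48477, 0.23656×(-2.07973)=-0.49198, 0.2043×(-2.29123)=-0.46810.
Sum = -2.30425, so H' = 2.304.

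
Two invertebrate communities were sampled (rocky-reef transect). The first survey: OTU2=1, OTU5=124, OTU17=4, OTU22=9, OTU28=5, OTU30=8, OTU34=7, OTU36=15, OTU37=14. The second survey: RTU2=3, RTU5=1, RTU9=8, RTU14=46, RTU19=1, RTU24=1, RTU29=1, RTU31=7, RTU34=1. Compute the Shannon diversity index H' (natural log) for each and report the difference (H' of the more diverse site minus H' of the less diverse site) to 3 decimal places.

The first survey: N=187, proportions 0.00535, 0.6631, 0.02139, 0.04813, 0.02674, 0.04278, 0.03743, 0.08021, 0.07487, giving H' = 1.27974 (working shown to 5 dp, full precision carried).
The second survey: N=69, proportions 0.04348, 0.01449, 0.11594, 0.66667, 0.01449, 0.01449, 0.01449, 0.10145, 0.01449, giving H' = 1.19541.
Difference = |1.27974 − 1.19541| = 0.08433, i.e. 0.084 to 3 decimal places.

0.084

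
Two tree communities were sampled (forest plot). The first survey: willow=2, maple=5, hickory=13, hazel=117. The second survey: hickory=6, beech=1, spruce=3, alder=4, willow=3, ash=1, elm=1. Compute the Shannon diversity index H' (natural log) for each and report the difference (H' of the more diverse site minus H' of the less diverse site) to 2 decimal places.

The first survey: N=137, proportions 0.0146, 0.0365, 0.09489, 0.85401, giving H' = 0.54077 (working shown to 5 dp, full precision carried).
The second survey: N=19, proportions 0.31579, 0.05263, 0.15789, 0.21053, 0.15789, 0.05263, 0.05263, giving H' = 1.73984.
Difference = |0.54077 − 1.73984| = 1.19907, i.e. 1.20 to 2 decimal places.

1.20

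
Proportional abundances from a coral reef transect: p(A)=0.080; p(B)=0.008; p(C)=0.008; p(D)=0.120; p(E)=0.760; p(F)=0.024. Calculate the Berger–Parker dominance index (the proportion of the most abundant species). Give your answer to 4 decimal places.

0.7600

The largest proportion is 0.76, i.e. d = 0.7600 to 4 decimal places.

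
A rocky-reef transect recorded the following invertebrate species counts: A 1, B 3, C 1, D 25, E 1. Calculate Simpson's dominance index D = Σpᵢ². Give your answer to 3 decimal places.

0.663

Total N = 1+3+1+25+1 = 31, so the proportions are 0.03226, 0.09677, 0.03226, 0.80645, 0.03226 (working shown to 5 dp, full precision carried).
D = 0.03226² + 0.09677² + 0.03226² + 0.80645² + 0.03226² = 0.00104 + 0.00937 + 0.00104 + 0.65036 + 0.00104 = 0.66285.
To 3 decimal places, D = 0.663.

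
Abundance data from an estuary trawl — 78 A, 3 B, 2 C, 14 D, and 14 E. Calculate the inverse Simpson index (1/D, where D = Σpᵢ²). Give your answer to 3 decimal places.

Total N = 78+3+2+14+14 = 111, so the proportions are 0.702703, 0.027027, 0.018018, 0.126126, 0.126126 (working shown to 6 dp, full precision carried).
D = 0.702703² + 0.027027² + 0.018018² + 0.126126² + 0.126126² = 0.493791 + 0.000730 + 0.000325 + 0.015908 + 0.015908 = 0.526662.
So 1/D = 1.89875, i.e. 1.899 to 3 decimal places.

1.899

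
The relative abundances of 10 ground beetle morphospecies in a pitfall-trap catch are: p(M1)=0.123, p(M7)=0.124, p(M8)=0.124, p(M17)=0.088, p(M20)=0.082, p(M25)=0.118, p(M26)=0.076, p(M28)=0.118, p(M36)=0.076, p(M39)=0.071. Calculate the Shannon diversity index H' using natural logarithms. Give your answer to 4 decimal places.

Each pᵢ ln pᵢ term (working shown to 6 dp, full precision carried): 0.123×(-2.095571)=-0.257755, 0.124×(-2.087474)=-0.258847, 0.124×(-2.087474)=-0.258847, 0.088×(-2.430418)=-0.213877, 0.082×(-2.501036)=-0.205085, 0.118×(-2.137071)=-0.252174, 0.076×(-2.577022)=-0.195854, 0.118×(-2.137071)=-0.252174, 0.076×(-2.577022)=-0.195854, 0.071×(-2.645075)=-0.187800.
Sum = -2.278267, so H' = 2.2783.

2.2783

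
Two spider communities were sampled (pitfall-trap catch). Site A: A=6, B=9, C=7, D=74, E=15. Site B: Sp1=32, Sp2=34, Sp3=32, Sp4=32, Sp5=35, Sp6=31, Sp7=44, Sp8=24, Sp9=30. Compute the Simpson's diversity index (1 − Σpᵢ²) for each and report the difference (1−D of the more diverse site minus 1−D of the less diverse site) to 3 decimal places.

Site A: N=111, proportions 0.0540541, 0.0810811, 0.0630631, 0.6666667, 0.1351351, giving 1−D = 0.5238211 (working shown to 7 dp, full precision carried).
Site B: N=294, proportions 0.1088435, 0.1156463, 0.1088435, 0.1088435, 0.1190476, 0.1054422, 0.1496599, 0.0816327, 0.1020408, giving 1−D = 0.8863205.
Difference = |0.5238211 − 0.8863205| = 0.3624994, i.e. 0.362 to 3 decimal places.

0.362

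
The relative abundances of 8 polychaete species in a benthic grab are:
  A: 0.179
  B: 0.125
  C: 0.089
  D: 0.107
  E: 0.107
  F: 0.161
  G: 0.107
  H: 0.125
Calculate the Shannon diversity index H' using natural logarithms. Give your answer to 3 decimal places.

2.055

Each pᵢ ln pᵢ term (working shown to 5 dp, full precision carried): 0.179×(-1.72037)=-0.30795, 0.125×(-2.07944)=-0.25993, 0.089×(-2.41912)=-0.21530, 0.107×(-2.23493)=-0.23914, 0.107×(-2.23493)=-0.23914, 0.161×(-1.82635)=-0.29404, 0.107×(-2.23493)=-0.23914, 0.125×(-2.07944)=-0.25993.
Sum = -2.05456, so H' = 2.055.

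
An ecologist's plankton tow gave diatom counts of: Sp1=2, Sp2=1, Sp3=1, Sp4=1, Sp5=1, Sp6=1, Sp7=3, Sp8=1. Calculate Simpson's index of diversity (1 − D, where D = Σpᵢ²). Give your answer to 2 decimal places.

Total N = 2+1+1+1+1+1+3+1 = 11, so the proportions are 0.1818, 0.0909, 0.0909, 0.0909, 0.0909, 0.0909, 0.2727, 0.0909 (working shown to 4 dp, full precision carried).
D = 0.1818² + 0.0909² + 0.0909² + 0.0909² + 0.0909² + 0.0909² + 0.2727² + 0.0909² = 0.0331 + 0.0083 + 0.0083 + 0.0083 + 0.0083 + 0.0083 + 0.0744 + 0.0083 = 0.1570.
So 1 − D = 0.8430, i.e. 0.84 to 2 decimal places.

0.84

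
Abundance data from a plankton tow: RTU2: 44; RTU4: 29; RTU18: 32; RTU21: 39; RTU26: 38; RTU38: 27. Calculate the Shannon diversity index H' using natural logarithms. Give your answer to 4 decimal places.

Total N = 44+29+32+39+38+27 = 209, so the proportions are 0.210526, 0.138756, 0.15311, 0.186603, 0.181818, 0.129187 (working shown to 6 dp, full precision carried).
Each pᵢ ln pᵢ term: 0.210526×(-1.558145)=-0.328030, 0.138756×(-1.975038)=-0.274048, 0.15311×(-1.876598)=-0.287326, 0.186603×(-1.678773)=-0.313264, 0.181818×(-1.704748)=-0.309954, 0.129187×(-2.046497)=-0.264380.
Sum = -1.777003, so H' = 1.7770.

1.7770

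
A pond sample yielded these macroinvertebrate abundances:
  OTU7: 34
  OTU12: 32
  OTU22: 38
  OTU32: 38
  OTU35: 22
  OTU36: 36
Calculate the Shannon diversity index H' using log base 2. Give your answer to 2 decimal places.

Total N = 34+32+38+38+22+36 = 200, so the proportions are 0.17, 0.16, 0.19, 0.19, 0.11, 0.18 (working shown to 4 dp, full precision carried).
Each pᵢ log₂ pᵢ term: 0.17×(-2.5564)=-0.4346, 0.16×(-2.6439)=-0.4230, 0.19×(-2.3959)=-0.4552, 0.19×(-2.3959)=-0.4552, 0.11×(-3.1844)=-0.3503, 0.18×(-2.4739)=-0.4453.
Sum = -2.5637, so H' = 2.56.

2.56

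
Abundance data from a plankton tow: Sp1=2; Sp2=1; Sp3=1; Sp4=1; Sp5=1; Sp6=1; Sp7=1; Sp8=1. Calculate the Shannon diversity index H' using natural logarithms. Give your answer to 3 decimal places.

2.043

Total N = 2+1+1+1+1+1+1+1 = 9, so the proportions are 0.22222, 0.11111, 0.11111, 0.11111, 0.11111, 0.11111, 0.11111, 0.11111 (working shown to 5 dp, full precision carried).
Each pᵢ ln pᵢ term: 0.22222×(-1.50408)=-0.33424, 0.11111×(-2.19722)=-0.24414, 0.11111×(-2.19722)=-0.24414, 0.11111×(-2.19722)=-0.24414, 0.11111×(-2.19722)=-0.24414, 0.11111×(-2.19722)=-0.24414, 0.11111×(-2.19722)=-0.24414, 0.11111×(-2.19722)=-0.24414.
Sum = -2.04319, so H' = 2.043.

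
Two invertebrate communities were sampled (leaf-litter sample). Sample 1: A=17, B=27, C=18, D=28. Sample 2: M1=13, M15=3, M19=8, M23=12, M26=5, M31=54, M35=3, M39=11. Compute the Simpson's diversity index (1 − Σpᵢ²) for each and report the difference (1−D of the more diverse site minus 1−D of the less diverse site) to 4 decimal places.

Sample 1: N=90, proportions 0.188889, 0.3, 0.2, 0.311111, giving 1−D = 0.737531 (working shown to 6 dp, full precision carried).
Sample 2: N=109, proportions 0.119266, 0.027523, 0.073394, 0.110092, 0.045872, 0.495413, 0.027523, 0.100917, giving 1−D = 0.709031.
Difference = |0.737531 − 0.709031| = 0.028500, i.e. 0.0285 to 4 decimal places.

0.0285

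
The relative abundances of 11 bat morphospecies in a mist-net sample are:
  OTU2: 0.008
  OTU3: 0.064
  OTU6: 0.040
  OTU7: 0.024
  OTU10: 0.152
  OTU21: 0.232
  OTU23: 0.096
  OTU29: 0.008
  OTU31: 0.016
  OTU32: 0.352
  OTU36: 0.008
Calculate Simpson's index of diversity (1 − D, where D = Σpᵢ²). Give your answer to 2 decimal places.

D = 0.008² + 0.064² + 0.04² + 0.024² + 0.152² + 0.232² + 0.096² + 0.008² + 0.016² + 0.352² + 0.008² = 0.0001 + 0.0041 + 0.0016 + 0.0006 + 0.0231 + 0.0538 + 0.0092 + 0.0001 + 0.0003 + 0.1239 + 0.0001 = 0.2168 (working shown to 4 dp, full precision carried).
So 1 − D = 0.7832, i.e. 0.78 to 2 decimal places.

0.78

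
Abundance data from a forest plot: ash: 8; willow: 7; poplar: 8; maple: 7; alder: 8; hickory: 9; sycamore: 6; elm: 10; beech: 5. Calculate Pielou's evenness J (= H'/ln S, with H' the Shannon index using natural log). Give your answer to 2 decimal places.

0.99

Total N = 8+7+8+7+8+9+6+10+5 = 68, so the proportions are 0.1176, 0.1029, 0.1176, 0.1029, 0.1176, 0.1324, 0.0882, 0.1471, 0.0735 (working shown to 4 dp, full precision carried).
H' = −Σ pᵢ ln pᵢ = −((-0.2518) + (-0.2340) + (-0.2518) + (-0.2340) + (-0.2518) + (-0.2677) + (-0.2142) + (-0.2819) + (-0.1919)) = 2.1791.
With S = 9 species, ln S = 2.1972, so J = 2.1791/2.1972 = 0.9917, i.e. 0.99 to 2 decimal places.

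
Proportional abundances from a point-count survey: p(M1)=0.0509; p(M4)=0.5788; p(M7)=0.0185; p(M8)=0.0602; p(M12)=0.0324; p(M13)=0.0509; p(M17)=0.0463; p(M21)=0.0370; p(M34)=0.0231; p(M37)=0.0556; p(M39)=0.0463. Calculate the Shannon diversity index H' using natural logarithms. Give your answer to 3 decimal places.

1.628

Each pᵢ ln pᵢ term (working shown to 5 dp, full precision carried): 0.0509×(-2.97789)=-0.15157, 0.5788×(-0.54680)=-0.31649, 0.0185×(-3.98998)=-0.07381, 0.0602×(-2.81008)=-0.16917, 0.0324×(-3.42960)=-0.11112, 0.0509×(-2.97789)=-0.15157, 0.0463×(-3.07261)=-0.14226, 0.037×(-3.29684)=-0.12198, 0.0231×(-3.76792)=-0.08704, 0.0556×(-2.88957)=-0.16066, 0.0463×(-3.07261)=-0.14226.
Sum = -1.62794, so H' = 1.628.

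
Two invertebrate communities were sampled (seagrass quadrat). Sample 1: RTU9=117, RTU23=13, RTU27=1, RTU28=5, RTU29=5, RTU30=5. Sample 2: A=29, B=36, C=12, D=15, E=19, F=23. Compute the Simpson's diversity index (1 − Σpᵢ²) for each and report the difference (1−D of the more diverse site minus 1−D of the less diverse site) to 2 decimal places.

Sample 1: N=146, proportions 0.8014, 0.089, 0.0068, 0.0342, 0.0342, 0.0342, giving 1−D = 0.3463 (working shown to 4 dp, full precision carried).
Sample 2: N=134, proportions 0.2164, 0.2687, 0.0896, 0.1119, 0.1418, 0.1716, giving 1−D = 0.8109.
Difference = |0.3463 − 0.8109| = 0.4646, i.e. 0.46 to 2 decimal places.

0.46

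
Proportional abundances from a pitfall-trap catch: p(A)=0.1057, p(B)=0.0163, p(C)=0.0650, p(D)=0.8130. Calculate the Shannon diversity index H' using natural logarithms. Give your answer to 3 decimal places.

0.651

Each pᵢ ln pᵢ term (working shown to 5 dp, full precision carried): 0.1057×(-2.24715)=-0.23752, 0.0163×(-4.11659)=-0.06710, 0.065×(-2.73337)=-0.17767, 0.813×(-0.20702)=-0.16831.
Sum = -0.65060, so H' = 0.651.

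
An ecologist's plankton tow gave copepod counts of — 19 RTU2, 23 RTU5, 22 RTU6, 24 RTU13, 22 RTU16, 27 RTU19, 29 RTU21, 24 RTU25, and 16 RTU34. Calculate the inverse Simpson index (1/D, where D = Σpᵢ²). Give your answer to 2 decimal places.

8.78

Total N = 19+23+22+24+22+27+29+24+16 = 206, so the proportions are 0.092233, 0.11165, 0.106796, 0.116505, 0.106796, 0.131068, 0.140777, 0.116505, 0.07767 (working shown to 6 dp, full precision carried).
D = 0.092233² + 0.11165² + 0.106796² + 0.116505² + 0.106796² + 0.131068² + 0.140777² + 0.116505² + 0.07767² = 0.008507 + 0.012466 + 0.011405 + 0.013573 + 0.011405 + 0.017179 + 0.019818 + 0.013573 + 0.006033 = 0.113960.
So 1/D = 8.7750, i.e. 8.78 to 2 decimal places.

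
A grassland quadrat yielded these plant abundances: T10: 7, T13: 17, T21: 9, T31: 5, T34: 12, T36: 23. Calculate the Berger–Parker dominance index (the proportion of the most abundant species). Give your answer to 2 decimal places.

Total N = 7+17+9+5+12+23 = 73, so the proportions are 0.0959, 0.2329, 0.1233, 0.0685, 0.1644, 0.3151 (working shown to 4 dp, full precision carried).
The largest proportion is 0.3151, i.e. d = 0.32 to 2 decimal places.

0.32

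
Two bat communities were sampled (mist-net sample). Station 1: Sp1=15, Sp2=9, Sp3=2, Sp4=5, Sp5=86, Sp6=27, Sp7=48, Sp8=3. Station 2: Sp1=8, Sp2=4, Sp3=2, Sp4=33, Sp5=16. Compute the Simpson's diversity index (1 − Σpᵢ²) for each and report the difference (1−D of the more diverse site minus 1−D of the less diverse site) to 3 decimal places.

0.077

Station 1: N=195, proportions 0.07692, 0.04615, 0.01026, 0.02564, 0.44103, 0.13846, 0.24615, 0.01538, giving 1−D = 0.71669 (working shown to 5 dp, full precision carried).
Station 2: N=63, proportions 0.12698, 0.06349, 0.03175, 0.52381, 0.25397, giving 1−D = 0.63996.
Difference = |0.71669 − 0.63996| = 0.07673, i.e. 0.077 to 3 decimal places.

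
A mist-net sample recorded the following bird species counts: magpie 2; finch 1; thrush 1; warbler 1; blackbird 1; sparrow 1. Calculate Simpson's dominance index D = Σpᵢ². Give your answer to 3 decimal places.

0.184

Total N = 2+1+1+1+1+1 = 7, so the proportions are 0.28571, 0.14286, 0.14286, 0.14286, 0.14286, 0.14286 (working shown to 5 dp, full precision carried).
D = 0.28571² + 0.14286² + 0.14286² + 0.14286² + 0.14286² + 0.14286² = 0.08163 + 0.02041 + 0.02041 + 0.02041 + 0.02041 + 0.02041 = 0.18367.
To 3 decimal places, D = 0.184.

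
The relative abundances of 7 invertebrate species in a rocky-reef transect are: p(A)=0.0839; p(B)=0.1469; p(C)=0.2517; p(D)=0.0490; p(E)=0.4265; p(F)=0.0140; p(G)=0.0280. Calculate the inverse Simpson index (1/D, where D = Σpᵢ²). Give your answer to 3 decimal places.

D = 0.0839² + 0.1469² + 0.2517² + 0.049² + 0.4265² + 0.014² + 0.028² = 0.0070392 + 0.0215796 + 0.0633529 + 0.0024010 + 0.1819022 + 0.0001960 + 0.0007840 = 0.2772550 (working shown to 7 dp, full precision carried).
So 1/D = 3.60679, i.e. 3.607 to 3 decimal places.

3.607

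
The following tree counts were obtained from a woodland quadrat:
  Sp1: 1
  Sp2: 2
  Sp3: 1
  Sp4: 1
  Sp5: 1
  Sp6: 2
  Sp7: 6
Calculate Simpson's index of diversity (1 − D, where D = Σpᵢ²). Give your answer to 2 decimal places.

0.76

Total N = 1+2+1+1+1+2+6 = 14, so the proportions are 0.0714, 0.1429, 0.0714, 0.0714, 0.0714, 0.1429, 0.4286 (working shown to 4 dp, full precision carried).
D = 0.0714² + 0.1429² + 0.0714² + 0.0714² + 0.0714² + 0.1429² + 0.4286² = 0.0051 + 0.0204 + 0.0051 + 0.0051 + 0.0051 + 0.0204 + 0.1837 = 0.2449.
So 1 − D = 0.7551, i.e. 0.76 to 2 decimal places.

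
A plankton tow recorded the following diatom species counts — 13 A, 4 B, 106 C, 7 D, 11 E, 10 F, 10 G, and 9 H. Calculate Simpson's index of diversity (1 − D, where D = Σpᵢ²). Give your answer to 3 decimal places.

Total N = 13+4+106+7+11+10+10+9 = 170, so the proportions are 0.07647, 0.02353, 0.62353, 0.04118, 0.06471, 0.05882, 0.05882, 0.05294 (working shown to 5 dp, full precision carried).
D = 0.07647² + 0.02353² + 0.62353² + 0.04118² + 0.06471² + 0.05882² + 0.05882² + 0.05294² = 0.00585 + 0.00055 + 0.38879 + 0.00170 + 0.00419 + 0.00346 + 0.00346 + 0.00280 = 0.41080.
So 1 − D = 0.58920, i.e. 0.589 to 3 decimal places.

0.589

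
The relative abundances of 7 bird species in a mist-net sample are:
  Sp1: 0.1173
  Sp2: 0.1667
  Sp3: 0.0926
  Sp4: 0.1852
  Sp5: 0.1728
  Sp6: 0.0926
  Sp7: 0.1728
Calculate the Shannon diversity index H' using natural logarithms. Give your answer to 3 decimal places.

1.910

Each pᵢ ln pᵢ term (working shown to 5 dp, full precision carried): 0.1173×(-2.14302)=-0.25138, 0.1667×(-1.79156)=-0.29865, 0.0926×(-2.37947)=-0.22034, 0.1852×(-1.68632)=-0.31231, 0.1728×(-1.75562)=-0.30337, 0.0926×(-2.37947)=-0.22034, 0.1728×(-1.75562)=-0.30337.
Sum = -1.90976, so H' = 1.910.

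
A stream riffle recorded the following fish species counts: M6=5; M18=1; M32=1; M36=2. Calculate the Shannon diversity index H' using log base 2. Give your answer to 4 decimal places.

Total N = 5+1+1+2 = 9, so the proportions are 0.555556, 0.111111, 0.111111, 0.222222 (working shown to 6 dp, full precision carried).
Each pᵢ log₂ pᵢ term: 0.555556×(-0.847997)=-0.471109, 0.111111×(-3.169925)=-0.352214, 0.111111×(-3.169925)=-0.352214, 0.222222×(-2.169925)=-0.482206.
Sum = -1.657743, so H' = 1.6577.

1.6577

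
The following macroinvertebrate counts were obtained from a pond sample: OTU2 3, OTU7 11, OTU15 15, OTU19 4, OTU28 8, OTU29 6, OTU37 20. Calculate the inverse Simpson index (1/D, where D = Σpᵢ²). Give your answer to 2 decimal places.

5.15

Total N = 3+11+15+4+8+6+20 = 67, so the proportions are 0.044776, 0.164179, 0.223881, 0.059701, 0.119403, 0.089552, 0.298507 (working shown to 6 dp, full precision carried).
D = 0.044776² + 0.164179² + 0.223881² + 0.059701² + 0.119403² + 0.089552² + 0.298507² = 0.002005 + 0.026955 + 0.050123 + 0.003564 + 0.014257 + 0.008020 + 0.089107 = 0.194030.
So 1/D = 5.1538, i.e. 5.15 to 2 decimal places.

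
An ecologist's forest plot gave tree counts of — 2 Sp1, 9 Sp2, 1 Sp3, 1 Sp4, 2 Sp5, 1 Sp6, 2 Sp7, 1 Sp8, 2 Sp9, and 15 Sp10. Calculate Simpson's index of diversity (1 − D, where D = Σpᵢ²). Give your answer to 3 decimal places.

Total N = 2+9+1+1+2+1+2+1+2+15 = 36, so the proportions are 0.05556, 0.25, 0.02778, 0.02778, 0.05556, 0.02778, 0.05556, 0.02778, 0.05556, 0.41667 (working shown to 5 dp, full precision carried).
D = 0.05556² + 0.25² + 0.02778² + 0.02778² + 0.05556² + 0.02778² + 0.05556² + 0.02778² + 0.05556² + 0.41667² = 0.00309 + 0.06250 + 0.00077 + 0.00077 + 0.00309 + 0.00077 + 0.00309 + 0.00077 + 0.00309 + 0.17361 = 0.25154.
So 1 − D = 0.74846, i.e. 0.748 to 3 decimal places.

0.748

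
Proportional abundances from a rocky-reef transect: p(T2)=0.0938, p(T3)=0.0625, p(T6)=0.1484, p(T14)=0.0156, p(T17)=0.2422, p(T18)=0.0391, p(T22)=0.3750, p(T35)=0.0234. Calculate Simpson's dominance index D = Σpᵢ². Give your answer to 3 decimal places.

0.236

D = 0.0938² + 0.0625² + 0.1484² + 0.0156² + 0.2422² + 0.0391² + 0.375² + 0.0234² = 0.00880 + 0.00391 + 0.02202 + 0.00024 + 0.05866 + 0.00153 + 0.14062 + 0.00055 = 0.23633 (working shown to 5 dp, full precision carried).
To 3 decimal places, D = 0.236.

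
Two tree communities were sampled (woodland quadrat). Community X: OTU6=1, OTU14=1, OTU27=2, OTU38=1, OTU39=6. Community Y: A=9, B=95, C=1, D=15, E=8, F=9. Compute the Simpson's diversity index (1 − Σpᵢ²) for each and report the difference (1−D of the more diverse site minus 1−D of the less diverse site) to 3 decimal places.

Community X: N=11, proportions 0.09091, 0.09091, 0.18182, 0.09091, 0.54545, giving 1−D = 0.64463 (working shown to 5 dp, full precision carried).
Community Y: N=137, proportions 0.06569, 0.69343, 0.0073, 0.10949, 0.05839, 0.06569, giving 1−D = 0.49507.
Difference = |0.64463 − 0.49507| = 0.14956, i.e. 0.150 to 3 decimal places.

0.150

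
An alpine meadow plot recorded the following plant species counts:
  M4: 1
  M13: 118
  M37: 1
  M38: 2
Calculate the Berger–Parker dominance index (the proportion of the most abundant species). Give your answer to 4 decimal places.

Total N = 1+118+1+2 = 122, so the proportions are 0.008197, 0.967213, 0.008197, 0.016393 (working shown to 6 dp, full precision carried).
The largest proportion is 0.967213, i.e. d = 0.9672 to 4 decimal places.

0.9672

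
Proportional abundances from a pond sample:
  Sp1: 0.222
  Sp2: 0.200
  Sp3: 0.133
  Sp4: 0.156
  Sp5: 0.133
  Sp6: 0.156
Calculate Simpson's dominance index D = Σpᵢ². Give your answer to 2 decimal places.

D = 0.222² + 0.2² + 0.133² + 0.156² + 0.133² + 0.156² = 0.0493 + 0.0400 + 0.0177 + 0.0243 + 0.0177 + 0.0243 = 0.1733 (working shown to 4 dp, full precision carried).
To 2 decimal places, D = 0.17.

0.17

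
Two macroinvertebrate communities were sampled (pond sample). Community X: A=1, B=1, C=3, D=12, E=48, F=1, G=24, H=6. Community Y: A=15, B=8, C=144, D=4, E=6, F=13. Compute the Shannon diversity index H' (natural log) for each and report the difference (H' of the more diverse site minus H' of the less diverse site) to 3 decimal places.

0.459

Community X: N=96, proportions 0.010417, 0.010417, 0.03125, 0.125, 0.5, 0.010417, 0.25, 0.0625, giving H' = 1.377304 (working shown to 6 dp, full precision carried).
Community Y: N=190, proportions 0.078947, 0.042105, 0.757895, 0.021053, 0.031579, 0.068421, giving H' = 0.917816.
Difference = |1.377304 − 0.917816| = 0.459488, i.e. 0.459 to 3 decimal places.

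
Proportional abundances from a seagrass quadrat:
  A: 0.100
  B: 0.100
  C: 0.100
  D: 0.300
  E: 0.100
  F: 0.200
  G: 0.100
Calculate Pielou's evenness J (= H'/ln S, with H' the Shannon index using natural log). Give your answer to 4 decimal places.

0.9427

H' = −Σ pᵢ ln pᵢ = −((-0.230259) + (-0.230259) + (-0.230259) + (-0.361192) + (-0.230259) + (-0.321888) + (-0.230259)) = 1.834372 (working shown to 6 dp, full precision carried).
With S = 7 species, ln S = 1.945910, so J = 1.834372/1.945910 = 0.942681, i.e. 0.9427 to 4 decimal places.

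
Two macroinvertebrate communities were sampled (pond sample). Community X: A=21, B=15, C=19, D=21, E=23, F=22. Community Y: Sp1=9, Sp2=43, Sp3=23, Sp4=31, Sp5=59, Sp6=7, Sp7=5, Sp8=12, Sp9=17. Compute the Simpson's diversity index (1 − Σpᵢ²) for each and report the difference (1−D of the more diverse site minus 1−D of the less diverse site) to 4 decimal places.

0.0051

Community X: N=121, proportions 0.173554, 0.123967, 0.157025, 0.173554, 0.190083, 0.181818, giving 1−D = 0.830544 (working shown to 6 dp, full precision carried).
Community Y: N=206, proportions 0.043689, 0.208738, 0.11165, 0.150485, 0.286408, 0.033981, 0.024272, 0.058252, 0.082524, giving 1−D = 0.825431.
Difference = |0.830544 − 0.825431| = 0.005113, i.e. 0.0051 to 4 decimal places.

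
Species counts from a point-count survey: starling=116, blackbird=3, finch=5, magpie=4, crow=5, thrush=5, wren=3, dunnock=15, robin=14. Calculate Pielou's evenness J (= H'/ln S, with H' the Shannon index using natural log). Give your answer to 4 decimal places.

0.5564

Total N = 116+3+5+4+5+5+3+15+14 = 170, so the proportions are 0.682353, 0.017647, 0.029412, 0.023529, 0.029412, 0.029412, 0.017647, 0.088235, 0.082353 (working shown to 6 dp, full precision carried).
H' = −Σ pᵢ ln pᵢ = −((-0.260801) + (-0.071244) + (-0.103716) + (-0.088224) + (-0.103716) + (-0.103716) + (-0.071244) + (-0.214213) + (-0.205614)) = 1.222490.
With S = 9 species, ln S = 2.197225, so J = 1.222490/2.197225 = 0.556379, i.e. 0.5564 to 4 decimal places.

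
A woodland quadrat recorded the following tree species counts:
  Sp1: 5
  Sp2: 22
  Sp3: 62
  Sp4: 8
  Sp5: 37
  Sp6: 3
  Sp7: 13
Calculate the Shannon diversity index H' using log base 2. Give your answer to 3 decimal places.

2.239

Total N = 5+22+62+8+37+3+13 = 150, so the proportions are 0.03333, 0.14667, 0.41333, 0.05333, 0.24667, 0.02, 0.08667 (working shown to 5 dp, full precision carried).
Each pᵢ log₂ pᵢ term: 0.03333×(-4.90689)=-0.16356, 0.14667×(-2.76939)=-0.40618, 0.41333×(-1.27462)=-0.52684, 0.05333×(-4.22882)=-0.22554, 0.24667×(-2.01937)=-0.49811, 0.02×(-5.64386)=-0.11288, 0.08667×(-3.52838)=-0.30579.
Sum = -2.23890, so H' = 2.239.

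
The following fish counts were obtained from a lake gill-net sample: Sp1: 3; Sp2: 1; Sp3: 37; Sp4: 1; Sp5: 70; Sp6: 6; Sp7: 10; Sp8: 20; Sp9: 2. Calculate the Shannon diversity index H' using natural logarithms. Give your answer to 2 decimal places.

1.48

Total N = 3+1+37+1+70+6+10+20+2 = 150, so the proportions are 0.02, 0.0067, 0.2467, 0.0067, 0.4667, 0.04, 0.0667, 0.1333, 0.0133 (working shown to 4 dp, full precision carried).
Each pᵢ ln pᵢ term: 0.02×(-3.9120)=-0.0782, 0.0067×(-5.0106)=-0.0334, 0.2467×(-1.3997)=-0.3453, 0.0067×(-5.0106)=-0.0334, 0.4667×(-0.7621)=-0.3557, 0.04×(-3.2189)=-0.1288, 0.0667×(-2.7081)=-0.1805, 0.1333×(-2.0149)=-0.2687, 0.0133×(-4.3175)=-0.0576.
Sum = -1.4815, so H' = 1.48.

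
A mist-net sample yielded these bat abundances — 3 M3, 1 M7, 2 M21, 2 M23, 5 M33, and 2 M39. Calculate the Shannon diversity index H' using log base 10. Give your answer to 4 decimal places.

Total N = 3+1+2+2+5+2 = 15, so the proportions are 0.2, 0.066667, 0.133333, 0.133333, 0.333333, 0.133333 (working shown to 6 dp, full precision carried).
Each pᵢ log₁₀ pᵢ term: 0.2×(-0.698970)=-0.139794, 0.066667×(-1.176091)=-0.078406, 0.133333×(-0.875061)=-0.116675, 0.133333×(-0.875061)=-0.116675, 0.333333×(-0.477121)=-0.159040, 0.133333×(-0.875061)=-0.116675.
Sum = -0.727265, so H' = 0.7273.

0.7273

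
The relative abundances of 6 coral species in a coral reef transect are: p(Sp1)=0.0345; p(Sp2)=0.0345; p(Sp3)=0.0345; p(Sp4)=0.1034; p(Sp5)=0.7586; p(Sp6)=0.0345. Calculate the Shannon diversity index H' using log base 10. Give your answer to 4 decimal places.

0.3947

Each pᵢ log₁₀ pᵢ term (working shown to 6 dp, full precision carried): 0.0345×(-1.462181)=-0.050445, 0.0345×(-1.462181)=-0.050445, 0.0345×(-1.462181)=-0.050445, 0.1034×(-0.985479)=-0.101899, 0.7586×(-0.119987)=-0.091022, 0.0345×(-1.462181)=-0.050445.
Sum = -0.394702, so H' = 0.3947.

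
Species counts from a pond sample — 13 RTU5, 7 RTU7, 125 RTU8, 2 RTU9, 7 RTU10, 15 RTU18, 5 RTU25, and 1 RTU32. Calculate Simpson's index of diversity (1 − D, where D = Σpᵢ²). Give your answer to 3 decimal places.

Total N = 13+7+125+2+7+15+5+1 = 175, so the proportions are 0.07429, 0.04, 0.71429, 0.01143, 0.04, 0.08571, 0.02857, 0.00571 (working shown to 5 dp, full precision carried).
D = 0.07429² + 0.04² + 0.71429² + 0.01143² + 0.04² + 0.08571² + 0.02857² + 0.00571² = 0.00552 + 0.00160 + 0.51020 + 0.00013 + 0.00160 + 0.00735 + 0.00082 + 0.00003 = 0.52725.
So 1 − D = 0.47275, i.e. 0.473 to 3 decimal places.

0.473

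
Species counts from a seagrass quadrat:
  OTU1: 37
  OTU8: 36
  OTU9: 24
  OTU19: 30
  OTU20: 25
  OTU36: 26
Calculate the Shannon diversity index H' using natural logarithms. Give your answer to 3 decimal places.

Total N = 37+36+24+30+25+26 = 178, so the proportions are 0.20787, 0.20225, 0.13483, 0.16854, 0.14045, 0.14607 (working shown to 5 dp, full precision carried).
Each pᵢ ln pᵢ term: 0.20787×(-1.57087)=-0.32653, 0.20225×(-1.59826)=-0.32324, 0.13483×(-2.00373)=-0.27017, 0.16854×(-1.78059)=-0.30010, 0.14045×(-1.96291)=-0.27569, 0.14607×(-1.92369)=-0.28099.
Sum = -1.77671, so H' = 1.777.

1.777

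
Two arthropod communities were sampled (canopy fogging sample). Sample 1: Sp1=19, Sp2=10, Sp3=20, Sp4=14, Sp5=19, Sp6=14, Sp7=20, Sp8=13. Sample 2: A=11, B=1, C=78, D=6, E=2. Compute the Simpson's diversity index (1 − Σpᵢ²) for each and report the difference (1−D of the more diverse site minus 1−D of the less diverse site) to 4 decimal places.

0.5192

Sample 1: N=129, proportions 0.147287, 0.077519, 0.155039, 0.108527, 0.147287, 0.108527, 0.155039, 0.100775, giving 1−D = 0.868818 (working shown to 6 dp, full precision carried).
Sample 2: N=98, proportions 0.112245, 0.010204, 0.795918, 0.061224, 0.020408, giving 1−D = 0.349646.
Difference = |0.868818 − 0.349646| = 0.519172, i.e. 0.5192 to 4 decimal places.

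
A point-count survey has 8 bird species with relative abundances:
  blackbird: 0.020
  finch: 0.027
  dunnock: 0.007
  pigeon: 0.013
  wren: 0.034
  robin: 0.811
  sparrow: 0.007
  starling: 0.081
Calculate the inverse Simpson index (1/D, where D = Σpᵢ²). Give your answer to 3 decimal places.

1.500

D = 0.02² + 0.027² + 0.007² + 0.013² + 0.034² + 0.811² + 0.007² + 0.081² = 0.000400 + 0.000729 + 0.000049 + 0.000169 + 0.001156 + 0.657721 + 0.000049 + 0.006561 = 0.666834 (working shown to 6 dp, full precision carried).
So 1/D = 1.49962, i.e. 1.500 to 3 decimal places.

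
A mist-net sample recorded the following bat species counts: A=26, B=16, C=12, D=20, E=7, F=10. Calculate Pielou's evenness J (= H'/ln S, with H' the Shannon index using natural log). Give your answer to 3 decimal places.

0.951

Total N = 26+16+12+20+7+10 = 91, so the proportions are 0.28571, 0.17582, 0.13187, 0.21978, 0.07692, 0.10989 (working shown to 5 dp, full precision carried).
H' = −Σ pᵢ ln pᵢ = −((-0.35793) + (-0.30563) + (-0.26716) + (-0.33299) + (-0.19730) + (-0.24267)) = 1.70369.
With S = 6 species, ln S = 1.79176, so J = 1.70369/1.79176 = 0.95085, i.e. 0.951 to 3 decimal places.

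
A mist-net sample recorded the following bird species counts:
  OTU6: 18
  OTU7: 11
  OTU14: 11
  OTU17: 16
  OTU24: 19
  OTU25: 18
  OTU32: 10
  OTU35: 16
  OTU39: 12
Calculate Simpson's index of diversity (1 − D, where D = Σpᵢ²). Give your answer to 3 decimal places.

0.883

Total N = 18+11+11+16+19+18+10+16+12 = 131, so the proportions are 0.1374, 0.08397, 0.08397, 0.12214, 0.14504, 0.1374, 0.07634, 0.12214, 0.0916 (working shown to 5 dp, full precision carried).
D = 0.1374² + 0.08397² + 0.08397² + 0.12214² + 0.14504² + 0.1374² + 0.07634² + 0.12214² + 0.0916² = 0.01888 + 0.00705 + 0.00705 + 0.01492 + 0.02104 + 0.01888 + 0.00583 + 0.01492 + 0.00839 = 0.11695.
So 1 − D = 0.88305, i.e. 0.883 to 3 decimal places.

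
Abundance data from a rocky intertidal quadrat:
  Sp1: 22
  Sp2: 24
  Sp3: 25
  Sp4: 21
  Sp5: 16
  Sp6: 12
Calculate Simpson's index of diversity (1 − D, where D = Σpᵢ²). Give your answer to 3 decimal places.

0.825

Total N = 22+24+25+21+16+12 = 120, so the proportions are 0.18333, 0.2, 0.20833, 0.175, 0.13333, 0.1 (working shown to 5 dp, full precision carried).
D = 0.18333² + 0.2² + 0.20833² + 0.175² + 0.13333² + 0.1² = 0.03361 + 0.04000 + 0.04340 + 0.03062 + 0.01778 + 0.01000 = 0.17542.
So 1 − D = 0.82458, i.e. 0.825 to 3 decimal places.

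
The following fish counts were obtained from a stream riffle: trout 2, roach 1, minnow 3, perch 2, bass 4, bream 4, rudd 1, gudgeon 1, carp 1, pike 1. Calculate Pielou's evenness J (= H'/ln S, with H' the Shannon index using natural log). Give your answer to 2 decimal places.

Total N = 2+1+3+2+4+4+1+1+1+1 = 20, so the proportions are 0.1, 0.05, 0.15, 0.1, 0.2, 0.2, 0.05, 0.05, 0.05, 0.05 (working shown to 4 dp, full precision carried).
H' = −Σ pᵢ ln pᵢ = −((-0.2303) + (-0.1498) + (-0.2846) + (-0.2303) + (-0.3219) + (-0.3219) + (-0.1498) + (-0.1498) + (-0.1498) + (-0.1498)) = 2.1378.
With S = 10 species, ln S = 2.3026, so J = 2.1378/2.3026 = 0.9284, i.e. 0.93 to 2 decimal places.

0.93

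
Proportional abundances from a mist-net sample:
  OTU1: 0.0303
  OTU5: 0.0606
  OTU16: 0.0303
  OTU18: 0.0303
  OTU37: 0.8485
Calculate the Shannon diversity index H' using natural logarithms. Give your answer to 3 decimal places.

Each pᵢ ln pᵢ term (working shown to 5 dp, full precision carried): 0.0303×(-3.49661)=-0.10595, 0.0606×(-2.80346)=-0.16989, 0.0303×(-3.49661)=-0.10595, 0.0303×(-3.49661)=-0.10595, 0.8485×(-0.16429)=-0.13940.
Sum = -0.62713, so H' = 0.627.

0.627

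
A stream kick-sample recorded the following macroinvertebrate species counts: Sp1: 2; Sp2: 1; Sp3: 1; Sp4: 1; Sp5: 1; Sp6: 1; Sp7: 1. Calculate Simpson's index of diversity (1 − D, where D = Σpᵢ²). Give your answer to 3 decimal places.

0.844

Total N = 2+1+1+1+1+1+1 = 8, so the proportions are 0.25, 0.125, 0.125, 0.125, 0.125, 0.125, 0.125 (working shown to 5 dp, full precision carried).
D = 0.25² + 0.125² + 0.125² + 0.125² + 0.125² + 0.125² + 0.125² = 0.06250 + 0.01562 + 0.01562 + 0.01562 + 0.01562 + 0.01562 + 0.01562 = 0.15625.
So 1 − D = 0.84375, i.e. 0.844 to 3 decimal places.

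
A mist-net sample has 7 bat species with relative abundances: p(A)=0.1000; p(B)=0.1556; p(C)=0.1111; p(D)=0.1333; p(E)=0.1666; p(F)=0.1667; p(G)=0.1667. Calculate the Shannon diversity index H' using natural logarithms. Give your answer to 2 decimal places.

1.93

Each pᵢ ln pᵢ term (working shown to 4 dp, full precision carried): 0.1×(-2.3026)=-0.2303, 0.1556×(-1.8605)=-0.2895, 0.1111×(-2.1973)=-0.2441, 0.1333×(-2.0152)=-0.2686, 0.1666×(-1.7922)=-0.2986, 0.1667×(-1.7916)=-0.2987, 0.1667×(-1.7916)=-0.2987.
Sum = -1.9284, so H' = 1.93.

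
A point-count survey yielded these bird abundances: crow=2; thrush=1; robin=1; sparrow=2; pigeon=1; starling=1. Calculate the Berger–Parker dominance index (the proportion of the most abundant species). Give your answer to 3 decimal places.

Total N = 2+1+1+2+1+1 = 8, so the proportions are 0.25, 0.125, 0.125, 0.25, 0.125, 0.125 (working shown to 5 dp, full precision carried).
The largest proportion is 0.25, i.e. d = 0.250 to 3 decimal places.

0.250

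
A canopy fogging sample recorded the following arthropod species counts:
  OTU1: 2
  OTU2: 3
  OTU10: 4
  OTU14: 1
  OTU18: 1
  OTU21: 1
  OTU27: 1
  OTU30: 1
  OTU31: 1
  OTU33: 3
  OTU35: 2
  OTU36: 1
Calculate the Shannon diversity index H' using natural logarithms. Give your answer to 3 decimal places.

2.335

Total N = 2+3+4+1+1+1+1+1+1+3+2+1 = 21, so the proportions are 0.09524, 0.14286, 0.19048, 0.04762, 0.04762, 0.04762, 0.04762, 0.04762, 0.04762, 0.14286, 0.09524, 0.04762 (working shown to 5 dp, full precision carried).
Each pᵢ ln pᵢ term: 0.09524×(-2.35138)=-0.22394, 0.14286×(-1.94591)=-0.27799, 0.19048×(-1.65823)=-0.31585, 0.04762×(-3.04452)=-0.14498, 0.04762×(-3.04452)=-0.14498, 0.04762×(-3.04452)=-0.14498, 0.04762×(-3.04452)=-0.14498, 0.04762×(-3.04452)=-0.14498, 0.04762×(-3.04452)=-0.14498, 0.14286×(-1.94591)=-0.27799, 0.09524×(-2.35138)=-0.22394, 0.04762×(-3.04452)=-0.14498.
Sum = -2.33455, so H' = 2.335.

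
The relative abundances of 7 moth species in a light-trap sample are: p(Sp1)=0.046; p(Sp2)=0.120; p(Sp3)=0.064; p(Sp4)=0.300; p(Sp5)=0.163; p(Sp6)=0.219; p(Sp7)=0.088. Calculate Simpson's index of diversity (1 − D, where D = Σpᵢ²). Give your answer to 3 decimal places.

D = 0.046² + 0.12² + 0.064² + 0.3² + 0.163² + 0.219² + 0.088² = 0.00212 + 0.01440 + 0.00410 + 0.09000 + 0.02657 + 0.04796 + 0.00774 = 0.19289 (working shown to 5 dp, full precision carried).
So 1 − D = 0.80711, i.e. 0.807 to 3 decimal places.

0.807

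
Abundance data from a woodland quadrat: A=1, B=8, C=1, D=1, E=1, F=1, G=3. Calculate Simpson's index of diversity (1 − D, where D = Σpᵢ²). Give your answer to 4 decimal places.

0.6953

Total N = 1+8+1+1+1+1+3 = 16, so the proportions are 0.0625, 0.5, 0.0625, 0.0625, 0.0625, 0.0625, 0.1875 (working shown to 6 dp, full precision carried).
D = 0.0625² + 0.5² + 0.0625² + 0.0625² + 0.0625² + 0.0625² + 0.1875² = 0.003906 + 0.250000 + 0.003906 + 0.003906 + 0.003906 + 0.003906 + 0.035156 = 0.304688.
So 1 − D = 0.695312, i.e. 0.6953 to 4 decimal places.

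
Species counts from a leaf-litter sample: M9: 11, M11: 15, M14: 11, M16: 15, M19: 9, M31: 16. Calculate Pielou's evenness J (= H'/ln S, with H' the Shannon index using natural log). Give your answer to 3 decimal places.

Total N = 11+15+11+15+9+16 = 77, so the proportions are 0.14286, 0.19481, 0.14286, 0.19481, 0.11688, 0.20779 (working shown to 5 dp, full precision carried).
H' = −Σ pᵢ ln pᵢ = −((-0.27799) + (-0.31865) + (-0.27799) + (-0.31865) + (-0.25090) + (-0.32649)) = 1.77067.
With S = 6 species, ln S = 1.79176, so J = 1.77067/1.79176 = 0.98823, i.e. 0.988 to 3 decimal places.

0.988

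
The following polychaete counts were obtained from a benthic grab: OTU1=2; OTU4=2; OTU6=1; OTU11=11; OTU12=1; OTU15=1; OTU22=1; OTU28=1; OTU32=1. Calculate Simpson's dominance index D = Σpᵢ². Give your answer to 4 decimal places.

0.3061

Total N = 2+2+1+11+1+1+1+1+1 = 21, so the proportions are 0.095238, 0.095238, 0.047619, 0.52381, 0.047619, 0.047619, 0.047619, 0.047619, 0.047619 (working shown to 6 dp, full precision carried).
D = 0.095238² + 0.095238² + 0.047619² + 0.52381² + 0.047619² + 0.047619² + 0.047619² + 0.047619² + 0.047619² = 0.009070 + 0.009070 + 0.002268 + 0.274376 + 0.002268 + 0.002268 + 0.002268 + 0.002268 + 0.002268 = 0.306122.
To 4 decimal places, D = 0.3061.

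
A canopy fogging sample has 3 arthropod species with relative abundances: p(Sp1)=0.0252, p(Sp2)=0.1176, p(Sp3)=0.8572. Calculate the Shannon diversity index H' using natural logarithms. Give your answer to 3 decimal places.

Each pᵢ ln pᵢ term (working shown to 5 dp, full precision carried): 0.0252×(-3.68091)=-0.09276, 0.1176×(-2.14047)=-0.25172, 0.8572×(-0.15408)=-0.13208.
Sum = -0.47656, so H' = 0.477.

0.477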